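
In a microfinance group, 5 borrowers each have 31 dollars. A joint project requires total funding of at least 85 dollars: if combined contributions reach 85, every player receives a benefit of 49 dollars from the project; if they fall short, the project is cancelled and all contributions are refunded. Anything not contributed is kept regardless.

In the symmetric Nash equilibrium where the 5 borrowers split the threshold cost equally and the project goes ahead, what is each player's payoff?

Equal share of the threshold: 85/5 = 17.
At this profile no one gains by cutting their contribution: any cut drops the total below 85, the project is cancelled, contributions are refunded, and the deviator ends with 31, which is less than 31 − 17 + 49 = 63. Contributing more than 17 just wastes the excess. So contributing exactly 17 is a best response.
Each player's payoff: 31 − 17 + 49 = 63.

63 dollars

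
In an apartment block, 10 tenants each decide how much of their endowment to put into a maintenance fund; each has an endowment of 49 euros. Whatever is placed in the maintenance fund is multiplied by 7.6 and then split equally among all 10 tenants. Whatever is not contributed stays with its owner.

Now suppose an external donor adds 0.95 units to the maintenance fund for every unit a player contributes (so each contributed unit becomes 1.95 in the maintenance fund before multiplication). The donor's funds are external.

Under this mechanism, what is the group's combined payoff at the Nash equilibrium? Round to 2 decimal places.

7261.80 euros

With the mechanism, a contributed unit returns 7.6 × 1.95 / 10 = 1.4820 per unit of net cost to the contributor — now above 1 — so contributing fully is weakly dominant for every player.
At the Nash equilibrium everyone contributes 49. Group total payoff = 7.6 × 1.95 × 490 = 7261.80.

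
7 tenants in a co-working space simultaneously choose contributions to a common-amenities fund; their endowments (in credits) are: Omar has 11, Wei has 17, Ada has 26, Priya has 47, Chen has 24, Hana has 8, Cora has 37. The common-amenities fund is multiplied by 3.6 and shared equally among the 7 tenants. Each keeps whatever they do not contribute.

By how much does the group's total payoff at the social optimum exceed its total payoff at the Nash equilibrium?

442.00 credits

The private return per contributed unit is 3.6/7 = 0.5143 < 1 for every player regardless of endowment, so the Nash equilibrium is zero contribution and the group total is Σ E_j = 11 + 17 + 26 + 47 + 24 + 8 + 37 = 170.
Each contributed unit returns 3.600 to the group, so the social optimum is full contribution by everyone: group total = 3.600 × 170 = 612.00.
Efficiency loss = (3.600 − 1) × 170 = 442.00.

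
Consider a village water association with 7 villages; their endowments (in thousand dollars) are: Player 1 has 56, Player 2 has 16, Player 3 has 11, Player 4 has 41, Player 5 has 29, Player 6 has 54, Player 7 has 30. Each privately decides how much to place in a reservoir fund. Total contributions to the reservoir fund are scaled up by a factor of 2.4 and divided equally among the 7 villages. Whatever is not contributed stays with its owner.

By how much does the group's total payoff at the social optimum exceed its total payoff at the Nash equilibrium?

The private return per contributed unit is 2.4/7 = 0.3429 < 1 for every player regardless of endowment, so the Nash equilibrium is zero contribution and the group total is Σ E_j = 56 + 16 + 11 + 41 + 29 + 54 + 30 = 237.
Each contributed unit returns 2.400 to the group, so the social optimum is full contribution by everyone: group total = 2.400 × 237 = 568.80.
Efficiency loss = (2.400 − 1) × 237 = 331.80.

331.80 thousand dollars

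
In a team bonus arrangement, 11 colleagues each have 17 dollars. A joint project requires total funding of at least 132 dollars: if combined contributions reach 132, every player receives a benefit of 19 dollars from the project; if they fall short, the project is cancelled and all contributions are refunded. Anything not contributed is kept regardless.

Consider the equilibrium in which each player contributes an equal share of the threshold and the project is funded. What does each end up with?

Equal share of the threshold: 132/11 = 12.
At this profile no one gains by cutting their contribution: any cut drops the total below 132, the project is cancelled, contributions are refunded, and the deviator ends with 17, which is less than 17 − 12 + 19 = 24. Contributing more than 12 just wastes the excess. So contributing exactly 12 is a best response.
Each player's payoff: 17 − 12 + 19 = 24.

24 dollars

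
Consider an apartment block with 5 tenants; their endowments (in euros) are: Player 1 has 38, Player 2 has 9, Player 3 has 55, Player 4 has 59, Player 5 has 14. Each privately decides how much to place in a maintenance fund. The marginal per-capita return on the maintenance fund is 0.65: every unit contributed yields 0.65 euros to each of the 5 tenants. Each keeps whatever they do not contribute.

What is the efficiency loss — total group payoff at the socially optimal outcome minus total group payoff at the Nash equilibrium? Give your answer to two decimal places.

The private return per contributed unit is 0.65 < 1 for everyone, so the Nash equilibrium is zero contribution and the group total is Σ E_j = 38 + 9 + 55 + 59 + 14 = 175.
Each contributed unit returns 3.250 to the group, so the social optimum is full contribution by everyone: group total = 3.250 × 175 = 568.75.
Efficiency loss = (3.250 − 1) × 175 = 393.75.

393.75 euros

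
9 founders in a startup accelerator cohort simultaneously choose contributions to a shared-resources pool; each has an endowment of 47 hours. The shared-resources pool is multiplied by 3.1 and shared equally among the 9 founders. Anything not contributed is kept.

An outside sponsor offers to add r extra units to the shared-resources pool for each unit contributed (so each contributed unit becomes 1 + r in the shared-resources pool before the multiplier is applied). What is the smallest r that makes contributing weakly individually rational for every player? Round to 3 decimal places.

1.903

With matching at rate r, one contributed unit becomes (1 + r) in the shared-resources pool and returns 3.1 × (1 + r) / 9 to the contributor.
Setting this equal to 1: 1 + r = 9/3.1 = 2.9032.
So the minimum matching rate is r = 2.9032 − 1 = 1.903.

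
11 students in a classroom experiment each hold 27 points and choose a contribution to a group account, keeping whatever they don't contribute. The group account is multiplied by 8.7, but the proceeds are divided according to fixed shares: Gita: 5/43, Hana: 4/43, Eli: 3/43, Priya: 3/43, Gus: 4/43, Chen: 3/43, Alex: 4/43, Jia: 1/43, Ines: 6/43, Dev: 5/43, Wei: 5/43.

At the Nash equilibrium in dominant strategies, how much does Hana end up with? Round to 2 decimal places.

114.40 points

Player j's private return per contributed unit is 8.7 × (j's share). Contributing is weakly dominant for j when that share is at least 1/8.7 = 0.1149, and contributing 0 is dominant otherwise.
Gita, Ines, Dev and Wei are above the threshold, contributing 27 each; the remaining 7 contribute 0. Total contributed: 108.
Hana keeps 27 and receives 8.7 × 108 × 4/43 = 87.40 from the group account, for a payoff of 114.40.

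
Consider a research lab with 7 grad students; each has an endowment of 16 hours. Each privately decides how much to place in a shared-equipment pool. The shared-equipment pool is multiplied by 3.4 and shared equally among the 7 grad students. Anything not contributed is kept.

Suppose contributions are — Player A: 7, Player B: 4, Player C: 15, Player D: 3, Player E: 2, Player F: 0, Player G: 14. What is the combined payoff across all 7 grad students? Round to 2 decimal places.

Total contributed: 7 + 4 + 15 + 3 + 2 + 0 + 14 = 45; total kept: 7 × 16 − 45 = 67.
The shared-equipment pool pays out 3.4 × 45 = 153.00 in aggregate.
Group total = 67 + 153.00 = 220.00.

220.00 hours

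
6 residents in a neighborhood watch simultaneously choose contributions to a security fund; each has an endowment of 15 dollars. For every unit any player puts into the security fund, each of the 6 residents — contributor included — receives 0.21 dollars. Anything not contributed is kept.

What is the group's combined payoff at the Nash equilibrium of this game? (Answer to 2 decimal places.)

The private return per contributed unit is 0.21 < 1, so contributing 0 is dominant for every player. At the Nash equilibrium everyone keeps their 15, and the group total is 6 × 15 = 90.

90.00 dollars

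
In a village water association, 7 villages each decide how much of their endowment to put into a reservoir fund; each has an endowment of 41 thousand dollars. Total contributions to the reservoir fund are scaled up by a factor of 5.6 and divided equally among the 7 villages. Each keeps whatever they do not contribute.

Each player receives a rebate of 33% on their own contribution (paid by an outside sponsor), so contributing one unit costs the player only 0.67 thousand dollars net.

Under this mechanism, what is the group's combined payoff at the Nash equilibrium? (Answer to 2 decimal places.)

Under the mechanism each unit contributed yields (5.6/7) / 0.67 = 1.1940 back to its contributor per unit of net cost, which exceeds 1, making full contribution the dominant choice for everyone.
So the Nash equilibrium is full contribution by all 7; the group earns 7 × (41 × 0.33 + 5.6 × 41) = 1701.91.

1701.91 thousand dollars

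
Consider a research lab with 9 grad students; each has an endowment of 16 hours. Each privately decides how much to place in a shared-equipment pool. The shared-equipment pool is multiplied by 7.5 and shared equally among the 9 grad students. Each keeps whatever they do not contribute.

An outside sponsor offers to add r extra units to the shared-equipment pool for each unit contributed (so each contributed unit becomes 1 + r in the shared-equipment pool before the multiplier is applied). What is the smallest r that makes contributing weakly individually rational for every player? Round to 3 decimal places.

With matching at rate r, one contributed unit becomes (1 + r) in the shared-equipment pool and returns 7.5 × (1 + r) / 9 to the contributor.
Setting this equal to 1: 1 + r = 9/7.5 = 1.2000.
So the minimum matching rate is r = 1.2000 − 1 = 0.200.

0.200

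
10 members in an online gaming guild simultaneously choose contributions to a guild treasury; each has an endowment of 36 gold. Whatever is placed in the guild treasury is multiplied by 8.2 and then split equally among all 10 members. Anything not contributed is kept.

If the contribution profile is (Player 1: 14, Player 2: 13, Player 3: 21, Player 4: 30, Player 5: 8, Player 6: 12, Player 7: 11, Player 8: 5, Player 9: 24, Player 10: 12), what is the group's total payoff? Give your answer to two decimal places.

Total contributed: 14 + 13 + 21 + 30 + 8 + 12 + 11 + 5 + 24 + 12 = 150; total kept: 10 × 36 − 150 = 210.
The guild treasury pays out 8.2 × 150 = 1230.00 in aggregate.
Group total = 210 + 1230.00 = 1440.00.

1440.00 gold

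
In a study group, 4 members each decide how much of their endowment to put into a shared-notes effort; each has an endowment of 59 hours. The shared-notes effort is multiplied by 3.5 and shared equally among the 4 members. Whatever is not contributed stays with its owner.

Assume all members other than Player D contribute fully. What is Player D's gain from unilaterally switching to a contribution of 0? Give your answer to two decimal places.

7.38 hours

Switching from a contribution of 59 to 0 lets Player D keep an extra 59 hours, but lowers the shared-notes effort by 59, which costs Player D their own share of that drop: 3.5/4 × 59 = 51.62.
Net gain = 59 − 51.62 = 7.38. The private return per contributed unit (0.8750) is below 1, so free-riding is indeed the best response regardless of what the others do.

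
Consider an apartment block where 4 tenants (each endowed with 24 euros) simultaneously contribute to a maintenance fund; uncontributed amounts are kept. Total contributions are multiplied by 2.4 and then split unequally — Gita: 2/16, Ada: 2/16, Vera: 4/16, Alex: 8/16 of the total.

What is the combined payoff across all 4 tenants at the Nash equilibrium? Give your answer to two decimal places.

Player j's private return per contributed unit is 2.4 × (j's share). Contributing is weakly dominant for j when that share is at least 1/2.4 = 0.4167, and contributing 0 is dominant otherwise.
The only share above 0.4167 is Alex's 8/16, contributing 24; the remaining 3 contribute 0. Total contributed: 24.
The maintenance fund pays out 2.4 × 24 = 57.60 in total (split across the unequal shares, but the aggregate is all that matters for the group sum).
The 3 free-riders keep 24 each, adding 72. Group total = 72 + 57.60 = 129.60.

129.60 euros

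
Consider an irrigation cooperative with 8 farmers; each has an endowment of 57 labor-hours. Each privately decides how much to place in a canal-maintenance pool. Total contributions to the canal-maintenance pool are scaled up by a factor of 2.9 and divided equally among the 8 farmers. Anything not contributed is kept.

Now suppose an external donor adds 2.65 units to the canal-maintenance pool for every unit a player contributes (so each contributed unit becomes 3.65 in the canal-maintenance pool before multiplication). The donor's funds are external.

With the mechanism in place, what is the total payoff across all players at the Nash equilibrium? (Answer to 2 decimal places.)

4826.76 labor-hours

With the mechanism, a contributed unit returns 2.9 × 3.65 / 8 = 1.3231 per unit of net cost to the contributor — now above 1 — so contributing fully is weakly dominant for every player.
So the Nash equilibrium is full contribution by all 8; the group earns 2.9 × 3.65 × 456 = 4826.76.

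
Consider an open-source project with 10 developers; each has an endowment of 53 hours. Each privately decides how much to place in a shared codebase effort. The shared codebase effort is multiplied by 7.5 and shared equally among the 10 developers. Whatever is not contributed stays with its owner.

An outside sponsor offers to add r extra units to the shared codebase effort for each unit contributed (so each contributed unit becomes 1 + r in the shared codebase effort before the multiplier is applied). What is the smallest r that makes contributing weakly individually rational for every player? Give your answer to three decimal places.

0.333

With matching at rate r, one contributed unit becomes (1 + r) in the shared codebase effort and returns 7.5 × (1 + r) / 10 to the contributor.
Setting this equal to 1: 1 + r = 10/7.5 = 1.3333.
So the minimum matching rate is r = 1.3333 − 1 = 0.333.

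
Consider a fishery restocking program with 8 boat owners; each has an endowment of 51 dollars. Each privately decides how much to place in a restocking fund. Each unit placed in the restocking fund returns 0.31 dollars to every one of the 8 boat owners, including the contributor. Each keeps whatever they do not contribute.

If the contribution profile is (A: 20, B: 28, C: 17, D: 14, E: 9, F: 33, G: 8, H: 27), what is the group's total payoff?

Total contributed: 20 + 28 + 17 + 14 + 9 + 33 + 8 + 27 = 156; total kept: 8 × 51 − 156 = 252.
The restocking fund pays out 0.31 × 8 × 156 = 386.88 in aggregate.
Group total = 252 + 386.88 = 638.88.

638.88 dollars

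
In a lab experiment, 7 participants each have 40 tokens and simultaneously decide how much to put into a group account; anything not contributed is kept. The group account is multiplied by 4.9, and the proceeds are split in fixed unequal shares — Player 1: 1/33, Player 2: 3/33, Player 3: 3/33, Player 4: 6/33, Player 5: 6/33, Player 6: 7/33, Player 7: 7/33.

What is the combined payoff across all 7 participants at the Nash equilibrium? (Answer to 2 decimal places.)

A player with share s gets back 4.9·s per unit contributed, so full contribution is dominant for anyone with s > 1/4.9 = 0.2041 and zero contribution is dominant for anyone below.
Player 6 and Player 7 are above the threshold, contributing 40 each; the remaining 5 contribute 0. Total contributed: 80.
The group account pays out 4.9 × 80 = 392.00 in total (split across the unequal shares, but the aggregate is all that matters for the group sum).
The 5 free-riders keep 40 each, adding 200. Group total = 200 + 392.00 = 592.00.

592.00 tokens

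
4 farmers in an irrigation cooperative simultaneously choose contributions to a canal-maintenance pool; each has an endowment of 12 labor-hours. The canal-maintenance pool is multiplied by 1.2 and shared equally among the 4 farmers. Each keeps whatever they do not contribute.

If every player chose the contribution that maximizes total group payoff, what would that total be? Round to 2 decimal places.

57.60 labor-hours

Each contributed unit returns 1.200 to the group as a whole (0.3000 to each of 4 players), which exceeds 1, so the social optimum is full contribution: group total = 1.200 × 48 = 57.60.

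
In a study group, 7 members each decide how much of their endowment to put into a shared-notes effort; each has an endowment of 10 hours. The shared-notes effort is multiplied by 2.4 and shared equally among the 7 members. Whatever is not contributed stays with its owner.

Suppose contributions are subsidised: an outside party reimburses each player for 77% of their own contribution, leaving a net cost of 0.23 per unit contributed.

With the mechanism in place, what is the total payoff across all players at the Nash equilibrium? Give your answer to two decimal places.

With the mechanism, a contributed unit returns (2.4/7) / 0.23 = 1.4907 per unit of net cost to the contributor — now above 1 — so contributing fully is weakly dominant for every player.
So the Nash equilibrium is full contribution by all 7; the group earns 7 × (10 × 0.77 + 2.4 × 10) = 221.90.

221.90 hours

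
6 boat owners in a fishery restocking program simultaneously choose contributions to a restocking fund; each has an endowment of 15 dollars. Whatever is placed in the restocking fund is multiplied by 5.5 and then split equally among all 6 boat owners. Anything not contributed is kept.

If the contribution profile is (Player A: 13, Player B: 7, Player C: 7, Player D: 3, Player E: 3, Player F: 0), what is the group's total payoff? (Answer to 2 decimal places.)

Total contributed: 13 + 7 + 7 + 3 + 3 + 0 = 33; total kept: 6 × 15 − 33 = 57.
The restocking fund pays out 5.5 × 33 = 181.50 in aggregate.
Group total = 57 + 181.50 = 238.50.

238.50 dollars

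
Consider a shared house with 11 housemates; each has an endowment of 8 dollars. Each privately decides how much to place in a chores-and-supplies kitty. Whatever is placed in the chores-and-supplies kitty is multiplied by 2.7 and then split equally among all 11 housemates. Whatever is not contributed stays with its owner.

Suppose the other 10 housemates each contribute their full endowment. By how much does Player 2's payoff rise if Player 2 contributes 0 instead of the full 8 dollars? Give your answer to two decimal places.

6.04 dollars

Switching from a contribution of 8 to 0 lets Player 2 keep an extra 8 dollars, but lowers the chores-and-supplies kitty by 8, which costs Player 2 their own share of that drop: 2.7/11 × 8 = 1.96.
Net gain = 8 − 1.96 = 6.04. The private return per contributed unit (0.2455) is below 1, so free-riding is indeed the best response regardless of what the others do.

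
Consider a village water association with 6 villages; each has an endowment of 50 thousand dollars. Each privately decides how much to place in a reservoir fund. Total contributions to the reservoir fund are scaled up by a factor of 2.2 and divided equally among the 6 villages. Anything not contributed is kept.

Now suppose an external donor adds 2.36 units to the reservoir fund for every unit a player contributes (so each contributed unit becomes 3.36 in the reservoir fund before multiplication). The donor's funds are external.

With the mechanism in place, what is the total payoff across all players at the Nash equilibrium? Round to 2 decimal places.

Under the mechanism each unit contributed yields 2.2 × 3.36 / 6 = 1.2320 back to its contributor per unit of net cost, which exceeds 1, making full contribution the dominant choice for everyone.
At the Nash equilibrium everyone contributes 50. Group total payoff = 2.2 × 3.36 × 300 = 2217.60.

2217.60 thousand dollars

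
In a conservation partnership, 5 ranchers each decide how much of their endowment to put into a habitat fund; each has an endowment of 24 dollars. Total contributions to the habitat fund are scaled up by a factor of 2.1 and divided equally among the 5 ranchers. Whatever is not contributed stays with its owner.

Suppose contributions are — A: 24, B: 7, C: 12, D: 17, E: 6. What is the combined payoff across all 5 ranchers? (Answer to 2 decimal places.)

192.60 dollars

Total contributed: 24 + 7 + 12 + 17 + 6 = 66; total kept: 5 × 24 − 66 = 54.
The habitat fund pays out 2.1 × 66 = 138.60 in aggregate.
Group total = 54 + 138.60 = 192.60.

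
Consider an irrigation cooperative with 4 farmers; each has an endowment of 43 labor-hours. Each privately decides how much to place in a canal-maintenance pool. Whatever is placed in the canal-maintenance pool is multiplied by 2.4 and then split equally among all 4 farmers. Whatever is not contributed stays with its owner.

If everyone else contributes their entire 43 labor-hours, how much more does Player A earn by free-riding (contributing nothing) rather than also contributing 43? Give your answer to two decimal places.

17.20 labor-hours

Switching from a contribution of 43 to 0 lets Player A keep an extra 43 labor-hours, but lowers the canal-maintenance pool by 43, which costs Player A their own share of that drop: 2.4/4 × 43 = 25.80.
Net gain = 43 − 25.80 = 17.20. The private return per contributed unit (0.6000) is below 1, so free-riding is indeed the best response regardless of what the others do.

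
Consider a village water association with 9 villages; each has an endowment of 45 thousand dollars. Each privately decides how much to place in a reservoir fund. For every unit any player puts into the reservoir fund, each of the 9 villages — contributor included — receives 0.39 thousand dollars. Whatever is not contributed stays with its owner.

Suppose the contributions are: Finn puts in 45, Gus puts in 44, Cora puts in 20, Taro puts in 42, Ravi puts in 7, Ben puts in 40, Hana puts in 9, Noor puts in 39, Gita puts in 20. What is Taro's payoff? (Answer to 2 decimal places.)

106.74 thousand dollars

Total contributed: 45 + 44 + 20 + 42 + 7 + 40 + 9 + 39 + 20 = 266.
Each receives 0.39 × 266 = 103.74 from the reservoir fund.
Taro keeps 45 − 42 = 3, so Taro's payoff is 3 + 103.74 = 106.74.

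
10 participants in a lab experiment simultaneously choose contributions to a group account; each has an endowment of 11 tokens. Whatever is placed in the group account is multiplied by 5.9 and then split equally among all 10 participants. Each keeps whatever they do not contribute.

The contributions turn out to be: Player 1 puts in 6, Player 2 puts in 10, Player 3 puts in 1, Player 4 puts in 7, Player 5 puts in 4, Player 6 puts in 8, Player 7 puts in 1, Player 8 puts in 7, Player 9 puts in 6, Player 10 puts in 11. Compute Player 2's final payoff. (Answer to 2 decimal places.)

36.99 tokens

Total contributed: 6 + 10 + 1 + 7 + 4 + 8 + 1 + 7 + 6 + 11 = 61.
Each receives 5.9 × 61 / 10 = 35.99 from the group account.
Player 2 keeps 11 − 10 = 1, so Player 2's payoff is 1 + 35.99 = 36.99.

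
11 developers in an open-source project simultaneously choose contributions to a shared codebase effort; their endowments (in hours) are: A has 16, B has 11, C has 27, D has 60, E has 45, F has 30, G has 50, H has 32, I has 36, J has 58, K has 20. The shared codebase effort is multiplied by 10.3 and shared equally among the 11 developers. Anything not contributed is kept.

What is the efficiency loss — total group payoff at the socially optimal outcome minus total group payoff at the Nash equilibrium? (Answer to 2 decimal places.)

3580.50 hours

The private return per contributed unit is 10.3/11 = 0.9364 < 1 for every player regardless of endowment, so the Nash equilibrium is zero contribution and the group total is Σ E_j = 16 + 11 + 27 + 60 + 45 + 30 + 50 + 32 + 36 + 58 + 20 = 385.
Each contributed unit returns 10.300 to the group, so the social optimum is full contribution by everyone: group total = 10.300 × 385 = 3965.50.
Efficiency loss = (10.300 − 1) × 385 = 3580.50.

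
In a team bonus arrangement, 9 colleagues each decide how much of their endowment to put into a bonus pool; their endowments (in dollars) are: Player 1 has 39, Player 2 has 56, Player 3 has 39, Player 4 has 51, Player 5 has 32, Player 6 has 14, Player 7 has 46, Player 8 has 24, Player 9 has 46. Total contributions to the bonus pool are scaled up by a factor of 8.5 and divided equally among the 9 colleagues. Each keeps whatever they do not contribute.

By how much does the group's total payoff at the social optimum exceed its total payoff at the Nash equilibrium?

2602.50 dollars

The private return per contributed unit is 8.5/9 = 0.9444 < 1 for every player regardless of endowment, so the Nash equilibrium is zero contribution and the group total is Σ E_j = 39 + 56 + 39 + 51 + 32 + 14 + 46 + 24 + 46 = 347.
Each contributed unit returns 8.500 to the group, so the social optimum is full contribution by everyone: group total = 8.500 × 347 = 2949.50.
Efficiency loss = (8.500 − 1) × 347 = 2602.50.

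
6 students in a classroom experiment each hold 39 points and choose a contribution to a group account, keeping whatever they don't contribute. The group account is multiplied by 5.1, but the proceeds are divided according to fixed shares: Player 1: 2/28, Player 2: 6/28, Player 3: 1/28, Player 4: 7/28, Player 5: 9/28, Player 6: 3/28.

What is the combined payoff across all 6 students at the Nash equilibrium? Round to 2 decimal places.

713.70 points

A player with share s gets back 5.1·s per unit contributed, so full contribution is dominant for anyone with s > 1/5.1 = 0.1961 and zero contribution is dominant for anyone below.
Player 2, Player 4 and Player 5 clear that bar, contributing 39 each; the remaining 3 contribute 0. Total contributed: 117.
The group account pays out 5.1 × 117 = 596.70 in total (split across the unequal shares, but the aggregate is all that matters for the group sum).
The 3 free-riders keep 39 each, adding 117. Group total = 117 + 596.70 = 713.70.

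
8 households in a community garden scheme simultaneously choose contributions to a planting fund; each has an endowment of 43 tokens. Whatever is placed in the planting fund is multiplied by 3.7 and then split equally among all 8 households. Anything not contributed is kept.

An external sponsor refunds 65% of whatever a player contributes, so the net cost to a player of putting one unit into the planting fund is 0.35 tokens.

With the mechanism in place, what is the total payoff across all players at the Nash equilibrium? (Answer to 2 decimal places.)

1496.40 tokens

Under the mechanism each unit contributed yields (3.7/8) / 0.35 = 1.3214 back to its contributor per unit of net cost, which exceeds 1, making full contribution the dominant choice for everyone.
So the Nash equilibrium is full contribution by all 8; the group earns 8 × (43 × 0.65 + 3.7 × 43) = 1496.40.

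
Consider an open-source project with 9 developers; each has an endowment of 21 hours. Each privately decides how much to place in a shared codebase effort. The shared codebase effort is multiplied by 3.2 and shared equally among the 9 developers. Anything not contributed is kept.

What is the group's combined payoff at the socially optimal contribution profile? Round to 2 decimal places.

604.80 hours

Each contributed unit returns 3.200 to the group as a whole (0.3556 to each of 9 players), which exceeds 1, so the social optimum is full contribution: group total = 3.200 × 189 = 604.80.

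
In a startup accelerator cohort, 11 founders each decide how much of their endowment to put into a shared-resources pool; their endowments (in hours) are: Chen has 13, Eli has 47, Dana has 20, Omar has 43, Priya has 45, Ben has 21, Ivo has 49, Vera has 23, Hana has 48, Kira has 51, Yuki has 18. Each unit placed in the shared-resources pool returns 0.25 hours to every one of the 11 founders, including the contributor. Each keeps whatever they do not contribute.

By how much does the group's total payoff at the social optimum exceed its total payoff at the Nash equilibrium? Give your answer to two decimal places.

661.50 hours

The private return per contributed unit is 0.25 < 1 for everyone, so the Nash equilibrium is zero contribution and the group total is Σ E_j = 13 + 47 + 20 + 43 + 45 + 21 + 49 + 23 + 48 + 51 + 18 = 378.
Each contributed unit returns 2.750 to the group, so the social optimum is full contribution by everyone: group total = 2.750 × 378 = 1039.50.
Efficiency loss = (2.750 − 1) × 378 = 661.50.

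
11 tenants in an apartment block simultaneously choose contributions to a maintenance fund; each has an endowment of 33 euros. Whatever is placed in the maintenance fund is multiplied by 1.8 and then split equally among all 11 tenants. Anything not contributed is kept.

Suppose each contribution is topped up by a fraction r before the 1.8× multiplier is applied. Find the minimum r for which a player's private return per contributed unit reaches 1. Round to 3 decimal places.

5.111

With matching at rate r, one contributed unit becomes (1 + r) in the maintenance fund and returns 1.8 × (1 + r) / 11 to the contributor.
Setting this equal to 1: 1 + r = 11/1.8 = 6.1111.
So the minimum matching rate is r = 6.1111 − 1 = 5.111.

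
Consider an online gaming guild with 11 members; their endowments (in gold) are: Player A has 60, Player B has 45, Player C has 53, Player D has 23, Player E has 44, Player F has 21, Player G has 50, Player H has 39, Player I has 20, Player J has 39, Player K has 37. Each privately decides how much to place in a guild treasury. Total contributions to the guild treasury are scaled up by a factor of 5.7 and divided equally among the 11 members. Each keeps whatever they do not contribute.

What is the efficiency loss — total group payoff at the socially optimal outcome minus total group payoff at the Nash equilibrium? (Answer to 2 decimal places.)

2025.70 gold

The private return per contributed unit is 5.7/11 = 0.5182 < 1 for every player regardless of endowment, so the Nash equilibrium is zero contribution and the group total is Σ E_j = 60 + 45 + 53 + 23 + 44 + 21 + 50 + 39 + 20 + 39 + 37 = 431.
Each contributed unit returns 5.700 to the group, so the social optimum is full contribution by everyone: group total = 5.700 × 431 = 2456.70.
Efficiency loss = (5.700 − 1) × 431 = 2025.70.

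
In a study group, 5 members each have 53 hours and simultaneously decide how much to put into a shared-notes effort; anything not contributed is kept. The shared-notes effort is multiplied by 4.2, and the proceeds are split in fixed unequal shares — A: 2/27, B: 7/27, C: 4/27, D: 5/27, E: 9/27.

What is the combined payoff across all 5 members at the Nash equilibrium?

Each unit j contributes comes back to j as 4.2 × (j's share), so j prefers to contribute only if that share exceeds 1/4.2 = 0.2381; otherwise keeping the unit dominates.
B and E are above the threshold, contributing 53 each; the remaining 3 contribute 0. Total contributed: 106.
The shared-notes effort pays out 4.2 × 106 = 445.20 in total (split across the unequal shares, but the aggregate is all that matters for the group sum).
The 3 free-riders keep 53 each, adding 159. Group total = 159 + 445.20 = 604.20.

604.20 hours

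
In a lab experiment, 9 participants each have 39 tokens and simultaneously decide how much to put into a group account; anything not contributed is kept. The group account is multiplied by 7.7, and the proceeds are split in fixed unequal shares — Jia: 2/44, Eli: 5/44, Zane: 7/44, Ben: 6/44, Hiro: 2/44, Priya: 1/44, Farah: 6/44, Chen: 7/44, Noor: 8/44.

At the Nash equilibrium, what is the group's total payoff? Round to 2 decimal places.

1657.50 tokens

Player j's private return per contributed unit is 7.7 × (j's share). Contributing is weakly dominant for j when that share is at least 1/7.7 = 0.1299, and contributing 0 is dominant otherwise.
Zane, Ben, Farah, Chen and Noor clear that bar, contributing 39 each; the remaining 4 contribute 0. Total contributed: 195.
The group account pays out 7.7 × 195 = 1501.50 in total (split across the unequal shares, but the aggregate is all that matters for the group sum).
The 4 free-riders keep 39 each, adding 156. Group total = 156 + 1501.50 = 1657.50.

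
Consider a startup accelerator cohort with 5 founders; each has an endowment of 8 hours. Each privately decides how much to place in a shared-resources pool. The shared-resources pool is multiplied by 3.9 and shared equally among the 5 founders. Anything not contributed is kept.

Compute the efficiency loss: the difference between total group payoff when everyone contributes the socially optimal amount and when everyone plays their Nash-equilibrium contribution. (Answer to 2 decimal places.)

116.00 hours

Each contributed unit returns 3.9/5 = 0.7800 to its contributor — below 1 — so contributing 0 is dominant for every player. At the Nash equilibrium everyone keeps their 8, and the group total is 5 × 8 = 40.
Each contributed unit returns 3.900 to the group as a whole (0.7800 to each of 5 players), which exceeds 1, so the social optimum is full contribution: group total = 3.900 × 40 = 156.00.
Efficiency loss = 156.00 − 40 = 116.00.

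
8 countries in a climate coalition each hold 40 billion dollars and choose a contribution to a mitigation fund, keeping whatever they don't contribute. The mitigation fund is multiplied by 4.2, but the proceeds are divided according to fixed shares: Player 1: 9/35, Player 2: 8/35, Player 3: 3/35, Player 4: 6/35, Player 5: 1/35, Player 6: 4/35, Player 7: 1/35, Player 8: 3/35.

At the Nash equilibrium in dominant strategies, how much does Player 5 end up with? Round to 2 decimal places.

44.80 billion dollars

For player j, contributing a unit is worthwhile iff 4.2 × (j's share) ≥ 1, i.e. iff j's share is at least 0.2381.
The only share above 0.2381 is Player 1's 9/35, contributing 40; the remaining 7 contribute 0. Total contributed: 40.
Player 5 keeps 40 and receives 4.2 × 40 × 1/35 = 4.80 from the mitigation fund, for a payoff of 44.80.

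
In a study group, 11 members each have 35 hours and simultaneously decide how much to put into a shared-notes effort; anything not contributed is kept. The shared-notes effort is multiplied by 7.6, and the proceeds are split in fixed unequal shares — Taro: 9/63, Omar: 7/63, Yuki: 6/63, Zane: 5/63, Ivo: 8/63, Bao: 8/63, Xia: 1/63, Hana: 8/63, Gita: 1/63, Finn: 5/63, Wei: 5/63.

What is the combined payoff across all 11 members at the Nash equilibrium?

616.00 hours

Player j's private return per contributed unit is 7.6 × (j's share). Contributing is weakly dominant for j when that share is at least 1/7.6 = 0.1316, and contributing 0 is dominant otherwise.
The only share above 0.1316 is Taro's 9/63, contributing 35; the remaining 10 contribute 0. Total contributed: 35.
The shared-notes effort pays out 7.6 × 35 = 266.00 in total (split across the unequal shares, but the aggregate is all that matters for the group sum).
The 10 free-riders keep 35 each, adding 350. Group total = 350 + 266.00 = 616.00.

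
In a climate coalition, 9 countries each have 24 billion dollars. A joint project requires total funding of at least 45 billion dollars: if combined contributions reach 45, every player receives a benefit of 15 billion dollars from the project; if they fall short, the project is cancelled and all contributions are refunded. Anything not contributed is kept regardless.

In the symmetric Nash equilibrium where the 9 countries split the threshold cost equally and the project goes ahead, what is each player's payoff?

34 billion dollars

Equal share of the threshold: 45/9 = 5.
At this profile no one gains by cutting their contribution: any cut drops the total below 45, the project is cancelled, contributions are refunded, and the deviator ends with 24, which is less than 24 − 5 + 15 = 34. Contributing more than 5 just wastes the excess. So contributing exactly 5 is a best response.
Each player's payoff: 24 − 5 + 15 = 34.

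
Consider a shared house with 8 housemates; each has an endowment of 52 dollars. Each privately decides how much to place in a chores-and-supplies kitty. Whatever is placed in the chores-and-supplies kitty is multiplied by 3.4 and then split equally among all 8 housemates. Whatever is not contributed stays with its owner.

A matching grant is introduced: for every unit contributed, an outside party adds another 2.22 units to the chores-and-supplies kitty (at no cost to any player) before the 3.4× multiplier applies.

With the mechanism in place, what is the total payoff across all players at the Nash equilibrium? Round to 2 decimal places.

4554.37 dollars

Under the mechanism each unit contributed yields 3.4 × 3.22 / 8 = 1.3685 back to its contributor per unit of net cost, which exceeds 1, making full contribution the dominant choice for everyone.
So the Nash equilibrium is full contribution by all 8; the group earns 3.4 × 3.22 × 416 = 4554.37.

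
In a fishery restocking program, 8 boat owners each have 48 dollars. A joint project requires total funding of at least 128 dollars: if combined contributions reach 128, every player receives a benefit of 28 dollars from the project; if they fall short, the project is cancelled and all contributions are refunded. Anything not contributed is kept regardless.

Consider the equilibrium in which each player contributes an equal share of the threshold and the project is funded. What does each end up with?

Equal share of the threshold: 128/8 = 16.
At this profile no one gains by cutting their contribution: any cut drops the total below 128, the project is cancelled, contributions are refunded, and the deviator ends with 48, which is less than 48 − 16 + 28 = 60. Contributing more than 16 just wastes the excess. So contributing exactly 16 is a best response.
Each player's payoff: 48 − 16 + 28 = 60.

60 dollars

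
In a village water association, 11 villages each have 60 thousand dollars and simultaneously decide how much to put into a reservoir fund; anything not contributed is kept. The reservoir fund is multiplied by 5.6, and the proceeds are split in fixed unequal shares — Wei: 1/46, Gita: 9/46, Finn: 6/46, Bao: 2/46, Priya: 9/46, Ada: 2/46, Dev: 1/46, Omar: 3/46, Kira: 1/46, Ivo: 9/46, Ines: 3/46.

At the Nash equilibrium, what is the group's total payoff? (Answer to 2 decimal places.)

A player with share s gets back 5.6·s per unit contributed, so full contribution is dominant for anyone with s > 1/5.6 = 0.1786 and zero contribution is dominant for anyone below.
Gita, Priya and Ivo clear that bar, contributing 60 each; the remaining 8 contribute 0. Total contributed: 180.
The reservoir fund pays out 5.6 × 180 = 1008.00 in total (split across the unequal shares, but the aggregate is all that matters for the group sum).
The 8 free-riders keep 60 each, adding 480. Group total = 480 + 1008.00 = 1488.00.

1488.00 thousand dollars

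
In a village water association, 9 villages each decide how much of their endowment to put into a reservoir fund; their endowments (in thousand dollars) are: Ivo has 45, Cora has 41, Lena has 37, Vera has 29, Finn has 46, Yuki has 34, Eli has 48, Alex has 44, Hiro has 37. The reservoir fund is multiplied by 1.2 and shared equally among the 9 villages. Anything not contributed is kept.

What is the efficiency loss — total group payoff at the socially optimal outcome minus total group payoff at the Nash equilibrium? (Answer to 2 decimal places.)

72.20 thousand dollars

The private return per contributed unit is 1.2/9 = 0.1333 < 1 for every player regardless of endowment, so the Nash equilibrium is zero contribution and the group total is Σ E_j = 45 + 41 + 37 + 29 + 46 + 34 + 48 + 44 + 37 = 361.
Each contributed unit returns 1.200 to the group, so the social optimum is full contribution by everyone: group total = 1.200 × 361 = 433.20.
Efficiency loss = (1.200 − 1) × 361 = 72.20.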